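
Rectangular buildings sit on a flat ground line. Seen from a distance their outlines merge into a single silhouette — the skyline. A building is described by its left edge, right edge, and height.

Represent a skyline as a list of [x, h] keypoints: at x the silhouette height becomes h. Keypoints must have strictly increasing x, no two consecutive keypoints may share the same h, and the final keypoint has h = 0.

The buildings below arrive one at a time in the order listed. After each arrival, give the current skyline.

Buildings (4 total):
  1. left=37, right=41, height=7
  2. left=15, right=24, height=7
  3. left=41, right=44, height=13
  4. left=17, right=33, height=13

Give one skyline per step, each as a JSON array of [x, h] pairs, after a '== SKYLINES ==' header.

== SKYLINES ==
[[37,7],[41,0]]
[[15,7],[24,0],[37,7],[41,0]]
[[15,7],[24,0],[37,7],[41,13],[44,0]]
[[15,7],[17,13],[33,0],[37,7],[41,13],[44,0]]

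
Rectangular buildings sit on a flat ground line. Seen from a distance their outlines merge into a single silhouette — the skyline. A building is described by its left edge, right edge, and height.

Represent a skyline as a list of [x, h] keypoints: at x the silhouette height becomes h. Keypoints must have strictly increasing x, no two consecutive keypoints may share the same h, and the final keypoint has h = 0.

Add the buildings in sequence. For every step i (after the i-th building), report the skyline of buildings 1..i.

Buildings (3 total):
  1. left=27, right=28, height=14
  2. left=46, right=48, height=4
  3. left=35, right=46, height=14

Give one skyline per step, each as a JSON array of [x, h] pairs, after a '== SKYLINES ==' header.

== SKYLINES ==
[[27,14],[28,0]]
[[27,14],[28,0],[46,4],[48,0]]
[[27,14],[28,0],[35,14],[46,4],[48,0]]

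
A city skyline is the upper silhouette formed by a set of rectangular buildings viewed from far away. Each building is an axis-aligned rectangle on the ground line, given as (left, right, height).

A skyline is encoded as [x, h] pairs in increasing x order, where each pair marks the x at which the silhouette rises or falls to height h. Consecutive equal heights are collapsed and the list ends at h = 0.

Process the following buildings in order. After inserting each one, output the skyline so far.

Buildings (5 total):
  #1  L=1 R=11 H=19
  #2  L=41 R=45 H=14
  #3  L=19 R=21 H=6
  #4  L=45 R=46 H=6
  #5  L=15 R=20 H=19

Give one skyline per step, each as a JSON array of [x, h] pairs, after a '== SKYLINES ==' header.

== SKYLINES ==
[[1,19],[11,0]]
[[1,19],[11,0],[41,14],[45,0]]
[[1,19],[11,0],[19,6],[21,0],[41,14],[45,0]]
[[1,19],[11,0],[19,6],[21,0],[41,14],[45,6],[46,0]]
[[1,19],[11,0],[15,19],[20,6],[21,0],[41,14],[45,6],[46,0]]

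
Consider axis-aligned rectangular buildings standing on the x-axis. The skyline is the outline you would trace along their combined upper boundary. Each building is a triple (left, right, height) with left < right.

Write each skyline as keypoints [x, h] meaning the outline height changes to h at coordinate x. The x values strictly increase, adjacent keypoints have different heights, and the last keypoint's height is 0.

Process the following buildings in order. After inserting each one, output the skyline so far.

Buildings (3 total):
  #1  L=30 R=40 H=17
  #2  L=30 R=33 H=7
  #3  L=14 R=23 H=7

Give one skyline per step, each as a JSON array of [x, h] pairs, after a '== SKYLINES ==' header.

== SKYLINES ==
[[30,17],[40,0]]
[[30,17],[40,0]]
[[14,7],[23,0],[30,17],[40,0]]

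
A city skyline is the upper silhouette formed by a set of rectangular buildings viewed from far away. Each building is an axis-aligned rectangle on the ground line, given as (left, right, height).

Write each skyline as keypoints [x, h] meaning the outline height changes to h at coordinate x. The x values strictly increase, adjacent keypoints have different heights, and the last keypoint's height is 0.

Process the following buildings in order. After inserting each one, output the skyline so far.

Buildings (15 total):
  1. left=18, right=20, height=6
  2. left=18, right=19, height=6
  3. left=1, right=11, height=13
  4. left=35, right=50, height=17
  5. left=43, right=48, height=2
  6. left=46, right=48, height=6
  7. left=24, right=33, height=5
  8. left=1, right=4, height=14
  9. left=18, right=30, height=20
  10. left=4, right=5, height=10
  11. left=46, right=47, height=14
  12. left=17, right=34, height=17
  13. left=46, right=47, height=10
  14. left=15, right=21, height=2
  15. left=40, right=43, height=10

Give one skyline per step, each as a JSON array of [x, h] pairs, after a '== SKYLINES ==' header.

== SKYLINES ==
[[18,6],[20,0]]
[[18,6],[20,0]]
[[1,13],[11,0],[18,6],[20,0]]
[[1,13],[11,0],[18,6],[20,0],[35,17],[50,0]]
[[1,13],[11,0],[18,6],[20,0],[35,17],[50,0]]
[[1,13],[11,0],[18,6],[20,0],[35,17],[50,0]]
[[1,13],[11,0],[18,6],[20,0],[24,5],[33,0],[35,17],[50,0]]
[[1,14],[4,13],[11,0],[18,6],[20,0],[24,5],[33,0],[35,17],[50,0]]
[[1,14],[4,13],[11,0],[18,20],[30,5],[33,0],[35,17],[50,0]]
[[1,14],[4,13],[11,0],[18,20],[30,5],[33,0],[35,17],[50,0]]
[[1,14],[4,13],[11,0],[18,20],[30,5],[33,0],[35,17],[50,0]]
[[1,14],[4,13],[11,0],[17,17],[18,20],[30,17],[34,0],[35,17],[50,0]]
[[1,14],[4,13],[11,0],[17,17],[18,20],[30,17],[34,0],[35,17],[50,0]]
[[1,14],[4,13],[11,0],[15,2],[17,17],[18,20],[30,17],[34,0],[35,17],[50,0]]
[[1,14],[4,13],[11,0],[15,2],[17,17],[18,20],[30,17],[34,0],[35,17],[50,0]]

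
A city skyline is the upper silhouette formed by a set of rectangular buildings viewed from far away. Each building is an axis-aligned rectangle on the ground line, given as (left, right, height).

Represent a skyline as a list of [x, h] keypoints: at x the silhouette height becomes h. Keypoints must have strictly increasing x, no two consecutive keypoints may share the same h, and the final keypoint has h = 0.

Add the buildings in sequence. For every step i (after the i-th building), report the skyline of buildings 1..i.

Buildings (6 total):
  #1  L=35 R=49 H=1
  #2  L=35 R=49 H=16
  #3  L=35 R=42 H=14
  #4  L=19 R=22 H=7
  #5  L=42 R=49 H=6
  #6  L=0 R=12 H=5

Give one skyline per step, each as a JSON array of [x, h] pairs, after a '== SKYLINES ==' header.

== SKYLINES ==
[[35,1],[49,0]]
[[35,16],[49,0]]
[[35,16],[49,0]]
[[19,7],[22,0],[35,16],[49,0]]
[[19,7],[22,0],[35,16],[49,0]]
[[0,5],[12,0],[19,7],[22,0],[35,16],[49,0]]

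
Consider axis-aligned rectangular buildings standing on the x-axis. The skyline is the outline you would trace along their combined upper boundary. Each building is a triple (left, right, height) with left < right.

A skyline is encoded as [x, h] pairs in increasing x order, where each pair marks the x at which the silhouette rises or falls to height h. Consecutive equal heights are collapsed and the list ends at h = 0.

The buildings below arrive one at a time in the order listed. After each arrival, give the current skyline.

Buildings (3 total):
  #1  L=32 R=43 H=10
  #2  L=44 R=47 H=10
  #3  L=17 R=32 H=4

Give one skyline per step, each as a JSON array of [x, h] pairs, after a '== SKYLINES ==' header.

== SKYLINES ==
[[32,10],[43,0]]
[[32,10],[43,0],[44,10],[47,0]]
[[17,4],[32,10],[43,0],[44,10],[47,0]]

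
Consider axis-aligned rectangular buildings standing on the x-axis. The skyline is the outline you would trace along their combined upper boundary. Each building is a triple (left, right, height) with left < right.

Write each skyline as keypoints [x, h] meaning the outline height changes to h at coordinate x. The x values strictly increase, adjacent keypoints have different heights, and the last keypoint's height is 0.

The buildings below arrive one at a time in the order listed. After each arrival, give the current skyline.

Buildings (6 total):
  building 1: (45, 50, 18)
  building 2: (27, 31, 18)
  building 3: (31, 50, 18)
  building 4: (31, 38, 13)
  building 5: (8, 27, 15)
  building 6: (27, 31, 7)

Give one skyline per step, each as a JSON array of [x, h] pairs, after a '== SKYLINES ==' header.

== SKYLINES ==
[[45,18],[50,0]]
[[27,18],[31,0],[45,18],[50,0]]
[[27,18],[50,0]]
[[27,18],[50,0]]
[[8,15],[27,18],[50,0]]
[[8,15],[27,18],[50,0]]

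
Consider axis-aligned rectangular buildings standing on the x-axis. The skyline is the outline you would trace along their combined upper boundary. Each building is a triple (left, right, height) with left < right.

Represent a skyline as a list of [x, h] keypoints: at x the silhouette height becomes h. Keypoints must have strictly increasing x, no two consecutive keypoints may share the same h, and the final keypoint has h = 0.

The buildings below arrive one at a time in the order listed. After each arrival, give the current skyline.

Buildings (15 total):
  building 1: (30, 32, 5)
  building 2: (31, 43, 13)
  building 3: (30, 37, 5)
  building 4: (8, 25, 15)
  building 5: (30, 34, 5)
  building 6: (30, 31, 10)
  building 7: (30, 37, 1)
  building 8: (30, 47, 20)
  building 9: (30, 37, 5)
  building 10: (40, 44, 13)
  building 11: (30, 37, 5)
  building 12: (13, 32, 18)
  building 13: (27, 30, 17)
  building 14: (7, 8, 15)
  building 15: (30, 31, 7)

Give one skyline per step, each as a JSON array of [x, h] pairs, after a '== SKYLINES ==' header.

== SKYLINES ==
[[30,5],[32,0]]
[[30,5],[31,13],[43,0]]
[[30,5],[31,13],[43,0]]
[[8,15],[25,0],[30,5],[31,13],[43,0]]
[[8,15],[25,0],[30,5],[31,13],[43,0]]
[[8,15],[25,0],[30,10],[31,13],[43,0]]
[[8,15],[25,0],[30,10],[31,13],[43,0]]
[[8,15],[25,0],[30,20],[47,0]]
[[8,15],[25,0],[30,20],[47,0]]
[[8,15],[25,0],[30,20],[47,0]]
[[8,15],[25,0],[30,20],[47,0]]
[[8,15],[13,18],[30,20],[47,0]]
[[8,15],[13,18],[30,20],[47,0]]
[[7,15],[13,18],[30,20],[47,0]]
[[7,15],[13,18],[30,20],[47,0]]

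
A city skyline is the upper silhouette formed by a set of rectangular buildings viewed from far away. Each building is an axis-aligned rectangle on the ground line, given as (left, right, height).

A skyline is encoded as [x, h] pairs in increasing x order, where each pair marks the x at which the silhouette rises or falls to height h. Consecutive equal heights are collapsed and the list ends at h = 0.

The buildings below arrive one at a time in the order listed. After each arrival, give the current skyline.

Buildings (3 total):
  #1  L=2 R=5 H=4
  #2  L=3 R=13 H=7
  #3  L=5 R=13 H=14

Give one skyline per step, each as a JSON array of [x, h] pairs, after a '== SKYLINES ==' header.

== SKYLINES ==
[[2,4],[5,0]]
[[2,4],[3,7],[13,0]]
[[2,4],[3,7],[5,14],[13,0]]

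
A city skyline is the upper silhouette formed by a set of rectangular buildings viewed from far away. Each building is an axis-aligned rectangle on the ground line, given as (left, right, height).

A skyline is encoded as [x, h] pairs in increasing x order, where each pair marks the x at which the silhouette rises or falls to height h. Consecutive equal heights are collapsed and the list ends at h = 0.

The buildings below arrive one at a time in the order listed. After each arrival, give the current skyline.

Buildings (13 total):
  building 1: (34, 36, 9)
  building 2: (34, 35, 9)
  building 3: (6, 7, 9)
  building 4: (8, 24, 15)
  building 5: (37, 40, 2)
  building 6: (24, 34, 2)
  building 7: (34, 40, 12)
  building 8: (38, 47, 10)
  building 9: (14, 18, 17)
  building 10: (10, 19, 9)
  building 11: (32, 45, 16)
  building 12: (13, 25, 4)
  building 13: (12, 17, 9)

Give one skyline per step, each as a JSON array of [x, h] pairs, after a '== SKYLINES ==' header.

== SKYLINES ==
[[34,9],[36,0]]
[[34,9],[36,0]]
[[6,9],[7,0],[34,9],[36,0]]
[[6,9],[7,0],[8,15],[24,0],[34,9],[36,0]]
[[6,9],[7,0],[8,15],[24,0],[34,9],[36,0],[37,2],[40,0]]
[[6,9],[7,0],[8,15],[24,2],[34,9],[36,0],[37,2],[40,0]]
[[6,9],[7,0],[8,15],[24,2],[34,12],[40,0]]
[[6,9],[7,0],[8,15],[24,2],[34,12],[40,10],[47,0]]
[[6,9],[7,0],[8,15],[14,17],[18,15],[24,2],[34,12],[40,10],[47,0]]
[[6,9],[7,0],[8,15],[14,17],[18,15],[24,2],[34,12],[40,10],[47,0]]
[[6,9],[7,0],[8,15],[14,17],[18,15],[24,2],[32,16],[45,10],[47,0]]
[[6,9],[7,0],[8,15],[14,17],[18,15],[24,4],[25,2],[32,16],[45,10],[47,0]]
[[6,9],[7,0],[8,15],[14,17],[18,15],[24,4],[25,2],[32,16],[45,10],[47,0]]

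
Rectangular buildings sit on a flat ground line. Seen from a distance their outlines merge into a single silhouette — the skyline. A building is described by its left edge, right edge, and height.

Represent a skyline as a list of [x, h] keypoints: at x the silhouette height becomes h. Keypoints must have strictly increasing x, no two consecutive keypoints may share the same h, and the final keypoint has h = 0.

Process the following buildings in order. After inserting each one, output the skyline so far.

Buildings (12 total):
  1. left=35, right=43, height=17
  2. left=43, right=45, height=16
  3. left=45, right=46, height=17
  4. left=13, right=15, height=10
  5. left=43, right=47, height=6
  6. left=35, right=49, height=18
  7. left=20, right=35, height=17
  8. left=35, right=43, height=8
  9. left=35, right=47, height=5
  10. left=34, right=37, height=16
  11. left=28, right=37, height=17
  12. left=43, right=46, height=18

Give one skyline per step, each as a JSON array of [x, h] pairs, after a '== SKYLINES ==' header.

== SKYLINES ==
[[35,17],[43,0]]
[[35,17],[43,16],[45,0]]
[[35,17],[43,16],[45,17],[46,0]]
[[13,10],[15,0],[35,17],[43,16],[45,17],[46,0]]
[[13,10],[15,0],[35,17],[43,16],[45,17],[46,6],[47,0]]
[[13,10],[15,0],[35,18],[49,0]]
[[13,10],[15,0],[20,17],[35,18],[49,0]]
[[13,10],[15,0],[20,17],[35,18],[49,0]]
[[13,10],[15,0],[20,17],[35,18],[49,0]]
[[13,10],[15,0],[20,17],[35,18],[49,0]]
[[13,10],[15,0],[20,17],[35,18],[49,0]]
[[13,10],[15,0],[20,17],[35,18],[49,0]]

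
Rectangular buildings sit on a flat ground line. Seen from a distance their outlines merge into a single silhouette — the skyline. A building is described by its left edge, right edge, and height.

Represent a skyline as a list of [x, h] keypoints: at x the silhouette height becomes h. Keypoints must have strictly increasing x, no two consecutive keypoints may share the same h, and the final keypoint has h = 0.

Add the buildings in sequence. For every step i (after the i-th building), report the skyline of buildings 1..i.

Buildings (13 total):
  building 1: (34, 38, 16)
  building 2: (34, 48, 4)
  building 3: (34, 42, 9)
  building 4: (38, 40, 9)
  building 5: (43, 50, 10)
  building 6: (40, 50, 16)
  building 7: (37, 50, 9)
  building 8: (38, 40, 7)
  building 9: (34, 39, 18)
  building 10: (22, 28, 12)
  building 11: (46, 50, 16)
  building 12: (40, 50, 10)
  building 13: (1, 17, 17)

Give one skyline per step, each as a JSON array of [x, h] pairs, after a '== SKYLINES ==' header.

== SKYLINES ==
[[34,16],[38,0]]
[[34,16],[38,4],[48,0]]
[[34,16],[38,9],[42,4],[48,0]]
[[34,16],[38,9],[42,4],[48,0]]
[[34,16],[38,9],[42,4],[43,10],[50,0]]
[[34,16],[38,9],[40,16],[50,0]]
[[34,16],[38,9],[40,16],[50,0]]
[[34,16],[38,9],[40,16],[50,0]]
[[34,18],[39,9],[40,16],[50,0]]
[[22,12],[28,0],[34,18],[39,9],[40,16],[50,0]]
[[22,12],[28,0],[34,18],[39,9],[40,16],[50,0]]
[[22,12],[28,0],[34,18],[39,9],[40,16],[50,0]]
[[1,17],[17,0],[22,12],[28,0],[34,18],[39,9],[40,16],[50,0]]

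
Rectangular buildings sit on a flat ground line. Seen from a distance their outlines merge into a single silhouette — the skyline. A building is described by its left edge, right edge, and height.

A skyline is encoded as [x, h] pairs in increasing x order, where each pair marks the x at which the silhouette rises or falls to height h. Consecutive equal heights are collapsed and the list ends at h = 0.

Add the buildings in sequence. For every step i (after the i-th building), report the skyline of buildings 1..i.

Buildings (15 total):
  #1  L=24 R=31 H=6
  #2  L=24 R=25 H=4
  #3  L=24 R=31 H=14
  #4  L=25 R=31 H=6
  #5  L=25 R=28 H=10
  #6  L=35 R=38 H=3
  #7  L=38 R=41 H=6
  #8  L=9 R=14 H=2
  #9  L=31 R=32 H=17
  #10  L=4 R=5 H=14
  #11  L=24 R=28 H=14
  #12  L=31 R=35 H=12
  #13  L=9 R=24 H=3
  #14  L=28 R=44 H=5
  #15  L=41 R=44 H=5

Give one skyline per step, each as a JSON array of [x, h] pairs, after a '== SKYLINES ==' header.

== SKYLINES ==
[[24,6],[31,0]]
[[24,6],[31,0]]
[[24,14],[31,0]]
[[24,14],[31,0]]
[[24,14],[31,0]]
[[24,14],[31,0],[35,3],[38,0]]
[[24,14],[31,0],[35,3],[38,6],[41,0]]
[[9,2],[14,0],[24,14],[31,0],[35,3],[38,6],[41,0]]
[[9,2],[14,0],[24,14],[31,17],[32,0],[35,3],[38,6],[41,0]]
[[4,14],[5,0],[9,2],[14,0],[24,14],[31,17],[32,0],[35,3],[38,6],[41,0]]
[[4,14],[5,0],[9,2],[14,0],[24,14],[31,17],[32,0],[35,3],[38,6],[41,0]]
[[4,14],[5,0],[9,2],[14,0],[24,14],[31,17],[32,12],[35,3],[38,6],[41,0]]
[[4,14],[5,0],[9,3],[24,14],[31,17],[32,12],[35,3],[38,6],[41,0]]
[[4,14],[5,0],[9,3],[24,14],[31,17],[32,12],[35,5],[38,6],[41,5],[44,0]]
[[4,14],[5,0],[9,3],[24,14],[31,17],[32,12],[35,5],[38,6],[41,5],[44,0]]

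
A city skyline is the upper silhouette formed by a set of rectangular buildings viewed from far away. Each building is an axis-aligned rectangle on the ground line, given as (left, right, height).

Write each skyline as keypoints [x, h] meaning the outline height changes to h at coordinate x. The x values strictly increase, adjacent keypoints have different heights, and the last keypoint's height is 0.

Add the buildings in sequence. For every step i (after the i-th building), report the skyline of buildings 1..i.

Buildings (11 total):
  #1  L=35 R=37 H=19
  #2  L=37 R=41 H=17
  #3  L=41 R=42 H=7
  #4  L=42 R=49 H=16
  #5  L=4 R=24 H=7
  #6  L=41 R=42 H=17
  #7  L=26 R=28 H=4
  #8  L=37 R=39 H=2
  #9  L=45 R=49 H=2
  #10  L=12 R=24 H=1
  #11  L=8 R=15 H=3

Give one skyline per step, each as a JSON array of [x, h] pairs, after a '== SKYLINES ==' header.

== SKYLINES ==
[[35,19],[37,0]]
[[35,19],[37,17],[41,0]]
[[35,19],[37,17],[41,7],[42,0]]
[[35,19],[37,17],[41,7],[42,16],[49,0]]
[[4,7],[24,0],[35,19],[37,17],[41,7],[42,16],[49,0]]
[[4,7],[24,0],[35,19],[37,17],[42,16],[49,0]]
[[4,7],[24,0],[26,4],[28,0],[35,19],[37,17],[42,16],[49,0]]
[[4,7],[24,0],[26,4],[28,0],[35,19],[37,17],[42,16],[49,0]]
[[4,7],[24,0],[26,4],[28,0],[35,19],[37,17],[42,16],[49,0]]
[[4,7],[24,0],[26,4],[28,0],[35,19],[37,17],[42,16],[49,0]]
[[4,7],[24,0],[26,4],[28,0],[35,19],[37,17],[42,16],[49,0]]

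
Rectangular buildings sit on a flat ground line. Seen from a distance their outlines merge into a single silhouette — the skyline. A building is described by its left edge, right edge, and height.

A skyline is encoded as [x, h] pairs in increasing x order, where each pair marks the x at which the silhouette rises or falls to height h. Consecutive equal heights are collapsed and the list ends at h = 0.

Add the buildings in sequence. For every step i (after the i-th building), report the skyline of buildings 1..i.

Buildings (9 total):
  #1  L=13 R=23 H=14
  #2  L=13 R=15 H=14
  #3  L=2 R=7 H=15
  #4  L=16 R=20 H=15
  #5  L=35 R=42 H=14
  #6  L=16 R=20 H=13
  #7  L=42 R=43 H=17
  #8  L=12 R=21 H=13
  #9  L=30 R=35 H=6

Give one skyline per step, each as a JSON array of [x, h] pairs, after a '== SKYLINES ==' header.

== SKYLINES ==
[[13,14],[23,0]]
[[13,14],[23,0]]
[[2,15],[7,0],[13,14],[23,0]]
[[2,15],[7,0],[13,14],[16,15],[20,14],[23,0]]
[[2,15],[7,0],[13,14],[16,15],[20,14],[23,0],[35,14],[42,0]]
[[2,15],[7,0],[13,14],[16,15],[20,14],[23,0],[35,14],[42,0]]
[[2,15],[7,0],[13,14],[16,15],[20,14],[23,0],[35,14],[42,17],[43,0]]
[[2,15],[7,0],[12,13],[13,14],[16,15],[20,14],[23,0],[35,14],[42,17],[43,0]]
[[2,15],[7,0],[12,13],[13,14],[16,15],[20,14],[23,0],[30,6],[35,14],[42,17],[43,0]]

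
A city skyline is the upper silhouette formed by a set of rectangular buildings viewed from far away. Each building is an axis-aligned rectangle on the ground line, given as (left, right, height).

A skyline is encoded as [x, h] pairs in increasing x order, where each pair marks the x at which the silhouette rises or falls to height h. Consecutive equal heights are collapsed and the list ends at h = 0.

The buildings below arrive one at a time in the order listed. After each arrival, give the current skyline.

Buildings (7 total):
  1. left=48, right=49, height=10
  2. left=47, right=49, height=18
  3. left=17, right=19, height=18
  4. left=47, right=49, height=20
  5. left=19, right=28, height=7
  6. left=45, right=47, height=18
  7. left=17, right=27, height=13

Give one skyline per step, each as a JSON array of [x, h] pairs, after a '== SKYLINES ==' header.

== SKYLINES ==
[[48,10],[49,0]]
[[47,18],[49,0]]
[[17,18],[19,0],[47,18],[49,0]]
[[17,18],[19,0],[47,20],[49,0]]
[[17,18],[19,7],[28,0],[47,20],[49,0]]
[[17,18],[19,7],[28,0],[45,18],[47,20],[49,0]]
[[17,18],[19,13],[27,7],[28,0],[45,18],[47,20],[49,0]]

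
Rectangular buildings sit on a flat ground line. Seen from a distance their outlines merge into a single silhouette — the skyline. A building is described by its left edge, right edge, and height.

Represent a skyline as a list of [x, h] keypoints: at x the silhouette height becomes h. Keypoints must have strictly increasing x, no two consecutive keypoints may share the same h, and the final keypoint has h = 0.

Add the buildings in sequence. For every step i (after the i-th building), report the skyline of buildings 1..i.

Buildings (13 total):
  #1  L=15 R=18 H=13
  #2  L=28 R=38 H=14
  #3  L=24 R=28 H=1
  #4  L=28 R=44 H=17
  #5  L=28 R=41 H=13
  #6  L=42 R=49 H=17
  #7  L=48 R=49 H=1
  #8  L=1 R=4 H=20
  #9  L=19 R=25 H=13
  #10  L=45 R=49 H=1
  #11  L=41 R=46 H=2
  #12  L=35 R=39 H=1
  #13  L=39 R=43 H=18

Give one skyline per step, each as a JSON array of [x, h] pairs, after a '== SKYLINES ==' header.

== SKYLINES ==
[[15,13],[18,0]]
[[15,13],[18,0],[28,14],[38,0]]
[[15,13],[18,0],[24,1],[28,14],[38,0]]
[[15,13],[18,0],[24,1],[28,17],[44,0]]
[[15,13],[18,0],[24,1],[28,17],[44,0]]
[[15,13],[18,0],[24,1],[28,17],[49,0]]
[[15,13],[18,0],[24,1],[28,17],[49,0]]
[[1,20],[4,0],[15,13],[18,0],[24,1],[28,17],[49,0]]
[[1,20],[4,0],[15,13],[18,0],[19,13],[25,1],[28,17],[49,0]]
[[1,20],[4,0],[15,13],[18,0],[19,13],[25,1],[28,17],[49,0]]
[[1,20],[4,0],[15,13],[18,0],[19,13],[25,1],[28,17],[49,0]]
[[1,20],[4,0],[15,13],[18,0],[19,13],[25,1],[28,17],[49,0]]
[[1,20],[4,0],[15,13],[18,0],[19,13],[25,1],[28,17],[39,18],[43,17],[49,0]]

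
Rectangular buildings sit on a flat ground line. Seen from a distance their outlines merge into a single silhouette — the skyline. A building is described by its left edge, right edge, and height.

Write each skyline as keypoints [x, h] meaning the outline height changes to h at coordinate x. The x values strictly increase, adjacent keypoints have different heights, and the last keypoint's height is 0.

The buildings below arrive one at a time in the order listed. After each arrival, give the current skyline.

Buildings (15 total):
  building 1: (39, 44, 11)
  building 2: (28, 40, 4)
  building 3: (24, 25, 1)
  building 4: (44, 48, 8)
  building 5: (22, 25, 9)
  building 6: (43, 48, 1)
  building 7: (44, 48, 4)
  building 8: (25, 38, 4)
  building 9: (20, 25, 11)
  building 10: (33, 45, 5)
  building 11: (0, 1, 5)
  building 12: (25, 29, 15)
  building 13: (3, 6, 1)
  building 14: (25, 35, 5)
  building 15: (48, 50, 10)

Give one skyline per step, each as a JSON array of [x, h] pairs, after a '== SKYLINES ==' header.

== SKYLINES ==
[[39,11],[44,0]]
[[28,4],[39,11],[44,0]]
[[24,1],[25,0],[28,4],[39,11],[44,0]]
[[24,1],[25,0],[28,4],[39,11],[44,8],[48,0]]
[[22,9],[25,0],[28,4],[39,11],[44,8],[48,0]]
[[22,9],[25,0],[28,4],[39,11],[44,8],[48,0]]
[[22,9],[25,0],[28,4],[39,11],[44,8],[48,0]]
[[22,9],[25,4],[39,11],[44,8],[48,0]]
[[20,11],[25,4],[39,11],[44,8],[48,0]]
[[20,11],[25,4],[33,5],[39,11],[44,8],[48,0]]
[[0,5],[1,0],[20,11],[25,4],[33,5],[39,11],[44,8],[48,0]]
[[0,5],[1,0],[20,11],[25,15],[29,4],[33,5],[39,11],[44,8],[48,0]]
[[0,5],[1,0],[3,1],[6,0],[20,11],[25,15],[29,4],[33,5],[39,11],[44,8],[48,0]]
[[0,5],[1,0],[3,1],[6,0],[20,11],[25,15],[29,5],[39,11],[44,8],[48,0]]
[[0,5],[1,0],[3,1],[6,0],[20,11],[25,15],[29,5],[39,11],[44,8],[48,10],[50,0]]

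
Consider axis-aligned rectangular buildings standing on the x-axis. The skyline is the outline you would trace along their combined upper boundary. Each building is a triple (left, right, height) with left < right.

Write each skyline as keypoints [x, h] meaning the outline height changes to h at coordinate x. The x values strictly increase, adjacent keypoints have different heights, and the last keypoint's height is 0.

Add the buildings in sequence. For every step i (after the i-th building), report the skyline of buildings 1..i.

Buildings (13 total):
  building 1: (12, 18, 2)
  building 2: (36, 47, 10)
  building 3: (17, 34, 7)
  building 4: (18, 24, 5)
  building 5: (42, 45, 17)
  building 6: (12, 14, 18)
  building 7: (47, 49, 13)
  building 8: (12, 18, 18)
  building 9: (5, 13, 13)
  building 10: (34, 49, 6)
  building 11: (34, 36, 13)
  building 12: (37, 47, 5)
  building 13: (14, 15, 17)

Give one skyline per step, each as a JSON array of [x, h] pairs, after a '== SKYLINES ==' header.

== SKYLINES ==
[[12,2],[18,0]]
[[12,2],[18,0],[36,10],[47,0]]
[[12,2],[17,7],[34,0],[36,10],[47,0]]
[[12,2],[17,7],[34,0],[36,10],[47,0]]
[[12,2],[17,7],[34,0],[36,10],[42,17],[45,10],[47,0]]
[[12,18],[14,2],[17,7],[34,0],[36,10],[42,17],[45,10],[47,0]]
[[12,18],[14,2],[17,7],[34,0],[36,10],[42,17],[45,10],[47,13],[49,0]]
[[12,18],[18,7],[34,0],[36,10],[42,17],[45,10],[47,13],[49,0]]
[[5,13],[12,18],[18,7],[34,0],[36,10],[42,17],[45,10],[47,13],[49,0]]
[[5,13],[12,18],[18,7],[34,6],[36,10],[42,17],[45,10],[47,13],[49,0]]
[[5,13],[12,18],[18,7],[34,13],[36,10],[42,17],[45,10],[47,13],[49,0]]
[[5,13],[12,18],[18,7],[34,13],[36,10],[42,17],[45,10],[47,13],[49,0]]
[[5,13],[12,18],[18,7],[34,13],[36,10],[42,17],[45,10],[47,13],[49,0]]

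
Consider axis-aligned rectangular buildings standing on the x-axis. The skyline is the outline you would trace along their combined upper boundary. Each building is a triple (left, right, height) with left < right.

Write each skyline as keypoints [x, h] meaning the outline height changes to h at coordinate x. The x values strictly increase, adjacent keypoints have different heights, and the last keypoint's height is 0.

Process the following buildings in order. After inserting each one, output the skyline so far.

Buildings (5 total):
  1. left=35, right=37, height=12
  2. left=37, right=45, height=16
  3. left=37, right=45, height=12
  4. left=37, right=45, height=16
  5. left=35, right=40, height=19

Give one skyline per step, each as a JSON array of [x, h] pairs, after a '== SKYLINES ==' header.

== SKYLINES ==
[[35,12],[37,0]]
[[35,12],[37,16],[45,0]]
[[35,12],[37,16],[45,0]]
[[35,12],[37,16],[45,0]]
[[35,19],[40,16],[45,0]]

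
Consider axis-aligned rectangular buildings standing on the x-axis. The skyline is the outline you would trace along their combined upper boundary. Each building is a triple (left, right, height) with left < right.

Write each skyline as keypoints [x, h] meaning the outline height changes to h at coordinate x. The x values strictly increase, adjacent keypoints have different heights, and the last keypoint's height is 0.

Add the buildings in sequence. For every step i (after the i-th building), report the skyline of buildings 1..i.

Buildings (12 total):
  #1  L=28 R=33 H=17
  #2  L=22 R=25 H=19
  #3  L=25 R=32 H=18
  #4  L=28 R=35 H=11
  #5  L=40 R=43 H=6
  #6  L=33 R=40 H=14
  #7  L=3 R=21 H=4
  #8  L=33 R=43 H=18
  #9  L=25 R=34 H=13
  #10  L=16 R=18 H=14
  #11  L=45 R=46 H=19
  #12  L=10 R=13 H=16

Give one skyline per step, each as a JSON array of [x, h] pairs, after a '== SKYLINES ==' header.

== SKYLINES ==
[[28,17],[33,0]]
[[22,19],[25,0],[28,17],[33,0]]
[[22,19],[25,18],[32,17],[33,0]]
[[22,19],[25,18],[32,17],[33,11],[35,0]]
[[22,19],[25,18],[32,17],[33,11],[35,0],[40,6],[43,0]]
[[22,19],[25,18],[32,17],[33,14],[40,6],[43,0]]
[[3,4],[21,0],[22,19],[25,18],[32,17],[33,14],[40,6],[43,0]]
[[3,4],[21,0],[22,19],[25,18],[32,17],[33,18],[43,0]]
[[3,4],[21,0],[22,19],[25,18],[32,17],[33,18],[43,0]]
[[3,4],[16,14],[18,4],[21,0],[22,19],[25,18],[32,17],[33,18],[43,0]]
[[3,4],[16,14],[18,4],[21,0],[22,19],[25,18],[32,17],[33,18],[43,0],[45,19],[46,0]]
[[3,4],[10,16],[13,4],[16,14],[18,4],[21,0],[22,19],[25,18],[32,17],[33,18],[43,0],[45,19],[46,0]]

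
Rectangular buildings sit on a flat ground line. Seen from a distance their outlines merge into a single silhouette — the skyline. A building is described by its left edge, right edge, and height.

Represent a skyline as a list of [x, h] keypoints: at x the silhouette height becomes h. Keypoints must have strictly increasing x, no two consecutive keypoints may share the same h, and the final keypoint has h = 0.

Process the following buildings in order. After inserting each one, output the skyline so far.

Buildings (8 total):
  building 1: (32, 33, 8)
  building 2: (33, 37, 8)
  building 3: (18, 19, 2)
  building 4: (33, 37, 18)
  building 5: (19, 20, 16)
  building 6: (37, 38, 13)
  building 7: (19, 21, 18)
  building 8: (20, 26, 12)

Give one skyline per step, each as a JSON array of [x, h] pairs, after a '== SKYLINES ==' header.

== SKYLINES ==
[[32,8],[33,0]]
[[32,8],[37,0]]
[[18,2],[19,0],[32,8],[37,0]]
[[18,2],[19,0],[32,8],[33,18],[37,0]]
[[18,2],[19,16],[20,0],[32,8],[33,18],[37,0]]
[[18,2],[19,16],[20,0],[32,8],[33,18],[37,13],[38,0]]
[[18,2],[19,18],[21,0],[32,8],[33,18],[37,13],[38,0]]
[[18,2],[19,18],[21,12],[26,0],[32,8],[33,18],[37,13],[38,0]]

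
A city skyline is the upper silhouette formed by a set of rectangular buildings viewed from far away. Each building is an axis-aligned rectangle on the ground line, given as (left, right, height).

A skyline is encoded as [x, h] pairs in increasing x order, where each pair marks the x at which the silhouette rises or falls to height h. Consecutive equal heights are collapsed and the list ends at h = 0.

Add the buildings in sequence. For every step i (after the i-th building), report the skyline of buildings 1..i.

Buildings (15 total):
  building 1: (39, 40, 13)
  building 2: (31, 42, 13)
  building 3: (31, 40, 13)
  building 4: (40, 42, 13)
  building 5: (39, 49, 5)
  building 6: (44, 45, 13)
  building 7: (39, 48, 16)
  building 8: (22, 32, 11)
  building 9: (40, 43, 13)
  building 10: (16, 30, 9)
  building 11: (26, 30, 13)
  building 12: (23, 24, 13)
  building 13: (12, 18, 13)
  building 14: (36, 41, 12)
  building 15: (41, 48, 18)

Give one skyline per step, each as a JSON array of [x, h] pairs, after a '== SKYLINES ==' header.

== SKYLINES ==
[[39,13],[40,0]]
[[31,13],[42,0]]
[[31,13],[42,0]]
[[31,13],[42,0]]
[[31,13],[42,5],[49,0]]
[[31,13],[42,5],[44,13],[45,5],[49,0]]
[[31,13],[39,16],[48,5],[49,0]]
[[22,11],[31,13],[39,16],[48,5],[49,0]]
[[22,11],[31,13],[39,16],[48,5],[49,0]]
[[16,9],[22,11],[31,13],[39,16],[48,5],[49,0]]
[[16,9],[22,11],[26,13],[30,11],[31,13],[39,16],[48,5],[49,0]]
[[16,9],[22,11],[23,13],[24,11],[26,13],[30,11],[31,13],[39,16],[48,5],[49,0]]
[[12,13],[18,9],[22,11],[23,13],[24,11],[26,13],[30,11],[31,13],[39,16],[48,5],[49,0]]
[[12,13],[18,9],[22,11],[23,13],[24,11],[26,13],[30,11],[31,13],[39,16],[48,5],[49,0]]
[[12,13],[18,9],[22,11],[23,13],[24,11],[26,13],[30,11],[31,13],[39,16],[41,18],[48,5],[49,0]]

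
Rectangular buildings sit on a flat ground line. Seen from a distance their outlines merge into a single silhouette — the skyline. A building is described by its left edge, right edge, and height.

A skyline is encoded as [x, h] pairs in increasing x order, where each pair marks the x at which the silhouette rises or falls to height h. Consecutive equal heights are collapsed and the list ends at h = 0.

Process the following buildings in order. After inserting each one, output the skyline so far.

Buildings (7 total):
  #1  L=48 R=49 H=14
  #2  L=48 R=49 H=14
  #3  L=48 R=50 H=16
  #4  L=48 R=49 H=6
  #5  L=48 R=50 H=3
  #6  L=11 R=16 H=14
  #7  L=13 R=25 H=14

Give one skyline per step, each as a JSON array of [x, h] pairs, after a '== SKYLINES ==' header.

== SKYLINES ==
[[48,14],[49,0]]
[[48,14],[49,0]]
[[48,16],[50,0]]
[[48,16],[50,0]]
[[48,16],[50,0]]
[[11,14],[16,0],[48,16],[50,0]]
[[11,14],[25,0],[48,16],[50,0]]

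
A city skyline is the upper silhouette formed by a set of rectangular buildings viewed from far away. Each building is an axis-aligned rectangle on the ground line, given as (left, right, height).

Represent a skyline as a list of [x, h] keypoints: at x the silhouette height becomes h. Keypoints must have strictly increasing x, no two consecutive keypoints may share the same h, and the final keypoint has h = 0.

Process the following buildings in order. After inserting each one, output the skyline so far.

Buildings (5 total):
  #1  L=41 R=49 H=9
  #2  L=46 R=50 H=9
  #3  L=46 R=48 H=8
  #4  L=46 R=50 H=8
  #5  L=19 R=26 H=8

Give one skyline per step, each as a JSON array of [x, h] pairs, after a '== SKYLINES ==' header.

== SKYLINES ==
[[41,9],[49,0]]
[[41,9],[50,0]]
[[41,9],[50,0]]
[[41,9],[50,0]]
[[19,8],[26,0],[41,9],[50,0]]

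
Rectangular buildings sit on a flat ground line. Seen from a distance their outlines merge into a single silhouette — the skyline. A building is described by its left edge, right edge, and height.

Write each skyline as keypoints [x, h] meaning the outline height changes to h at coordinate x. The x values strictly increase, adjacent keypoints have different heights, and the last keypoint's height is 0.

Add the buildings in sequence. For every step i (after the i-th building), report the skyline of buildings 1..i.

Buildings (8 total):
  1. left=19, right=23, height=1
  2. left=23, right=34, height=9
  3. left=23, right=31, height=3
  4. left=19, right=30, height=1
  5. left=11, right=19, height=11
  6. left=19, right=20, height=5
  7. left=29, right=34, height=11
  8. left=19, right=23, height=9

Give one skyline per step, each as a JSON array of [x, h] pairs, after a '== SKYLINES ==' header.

== SKYLINES ==
[[19,1],[23,0]]
[[19,1],[23,9],[34,0]]
[[19,1],[23,9],[34,0]]
[[19,1],[23,9],[34,0]]
[[11,11],[19,1],[23,9],[34,0]]
[[11,11],[19,5],[20,1],[23,9],[34,0]]
[[11,11],[19,5],[20,1],[23,9],[29,11],[34,0]]
[[11,11],[19,9],[29,11],[34,0]]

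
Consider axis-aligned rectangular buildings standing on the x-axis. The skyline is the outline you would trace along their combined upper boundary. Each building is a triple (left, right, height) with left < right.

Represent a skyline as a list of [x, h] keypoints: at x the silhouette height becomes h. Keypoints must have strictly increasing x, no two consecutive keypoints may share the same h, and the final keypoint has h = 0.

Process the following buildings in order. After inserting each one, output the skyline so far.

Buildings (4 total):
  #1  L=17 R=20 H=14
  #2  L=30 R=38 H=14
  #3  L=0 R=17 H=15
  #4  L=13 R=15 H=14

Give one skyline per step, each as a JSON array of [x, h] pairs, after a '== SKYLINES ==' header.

== SKYLINES ==
[[17,14],[20,0]]
[[17,14],[20,0],[30,14],[38,0]]
[[0,15],[17,14],[20,0],[30,14],[38,0]]
[[0,15],[17,14],[20,0],[30,14],[38,0]]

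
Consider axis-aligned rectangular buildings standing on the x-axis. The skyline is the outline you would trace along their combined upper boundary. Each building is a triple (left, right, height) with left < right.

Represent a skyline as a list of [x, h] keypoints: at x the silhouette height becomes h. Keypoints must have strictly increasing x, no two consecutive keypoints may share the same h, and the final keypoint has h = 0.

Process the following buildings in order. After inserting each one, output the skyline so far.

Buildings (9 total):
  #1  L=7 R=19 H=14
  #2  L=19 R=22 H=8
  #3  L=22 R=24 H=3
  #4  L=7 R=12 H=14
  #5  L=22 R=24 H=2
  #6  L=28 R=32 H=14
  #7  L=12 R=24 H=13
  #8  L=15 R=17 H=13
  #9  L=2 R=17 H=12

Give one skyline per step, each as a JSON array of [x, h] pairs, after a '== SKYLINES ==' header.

== SKYLINES ==
[[7,14],[19,0]]
[[7,14],[19,8],[22,0]]
[[7,14],[19,8],[22,3],[24,0]]
[[7,14],[19,8],[22,3],[24,0]]
[[7,14],[19,8],[22,3],[24,0]]
[[7,14],[19,8],[22,3],[24,0],[28,14],[32,0]]
[[7,14],[19,13],[24,0],[28,14],[32,0]]
[[7,14],[19,13],[24,0],[28,14],[32,0]]
[[2,12],[7,14],[19,13],[24,0],[28,14],[32,0]]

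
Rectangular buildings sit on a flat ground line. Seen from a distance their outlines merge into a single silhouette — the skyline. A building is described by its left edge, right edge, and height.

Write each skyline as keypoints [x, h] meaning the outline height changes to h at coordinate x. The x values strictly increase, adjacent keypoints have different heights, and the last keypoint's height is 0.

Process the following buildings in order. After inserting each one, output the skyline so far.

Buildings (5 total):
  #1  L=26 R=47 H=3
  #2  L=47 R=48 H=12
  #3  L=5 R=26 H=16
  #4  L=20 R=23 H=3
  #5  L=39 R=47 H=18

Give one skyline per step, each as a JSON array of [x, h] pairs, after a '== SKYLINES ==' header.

== SKYLINES ==
[[26,3],[47,0]]
[[26,3],[47,12],[48,0]]
[[5,16],[26,3],[47,12],[48,0]]
[[5,16],[26,3],[47,12],[48,0]]
[[5,16],[26,3],[39,18],[47,12],[48,0]]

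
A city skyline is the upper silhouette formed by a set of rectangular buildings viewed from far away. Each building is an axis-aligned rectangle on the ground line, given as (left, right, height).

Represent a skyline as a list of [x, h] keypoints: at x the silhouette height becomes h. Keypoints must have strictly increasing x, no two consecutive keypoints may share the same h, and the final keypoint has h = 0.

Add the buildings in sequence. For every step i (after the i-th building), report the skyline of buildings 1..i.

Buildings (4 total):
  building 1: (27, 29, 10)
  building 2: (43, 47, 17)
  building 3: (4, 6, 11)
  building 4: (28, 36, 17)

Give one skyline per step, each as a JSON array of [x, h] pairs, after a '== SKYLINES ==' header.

== SKYLINES ==
[[27,10],[29,0]]
[[27,10],[29,0],[43,17],[47,0]]
[[4,11],[6,0],[27,10],[29,0],[43,17],[47,0]]
[[4,11],[6,0],[27,10],[28,17],[36,0],[43,17],[47,0]]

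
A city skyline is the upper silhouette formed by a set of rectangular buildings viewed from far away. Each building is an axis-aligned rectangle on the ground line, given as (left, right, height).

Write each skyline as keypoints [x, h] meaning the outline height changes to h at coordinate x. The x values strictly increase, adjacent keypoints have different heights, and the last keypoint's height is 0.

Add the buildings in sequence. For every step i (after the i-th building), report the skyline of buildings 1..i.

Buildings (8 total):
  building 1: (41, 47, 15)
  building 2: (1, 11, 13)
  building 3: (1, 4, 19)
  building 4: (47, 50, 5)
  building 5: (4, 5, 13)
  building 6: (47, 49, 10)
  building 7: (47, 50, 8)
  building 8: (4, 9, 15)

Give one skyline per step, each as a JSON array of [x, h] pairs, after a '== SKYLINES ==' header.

== SKYLINES ==
[[41,15],[47,0]]
[[1,13],[11,0],[41,15],[47,0]]
[[1,19],[4,13],[11,0],[41,15],[47,0]]
[[1,19],[4,13],[11,0],[41,15],[47,5],[50,0]]
[[1,19],[4,13],[11,0],[41,15],[47,5],[50,0]]
[[1,19],[4,13],[11,0],[41,15],[47,10],[49,5],[50,0]]
[[1,19],[4,13],[11,0],[41,15],[47,10],[49,8],[50,0]]
[[1,19],[4,15],[9,13],[11,0],[41,15],[47,10],[49,8],[50,0]]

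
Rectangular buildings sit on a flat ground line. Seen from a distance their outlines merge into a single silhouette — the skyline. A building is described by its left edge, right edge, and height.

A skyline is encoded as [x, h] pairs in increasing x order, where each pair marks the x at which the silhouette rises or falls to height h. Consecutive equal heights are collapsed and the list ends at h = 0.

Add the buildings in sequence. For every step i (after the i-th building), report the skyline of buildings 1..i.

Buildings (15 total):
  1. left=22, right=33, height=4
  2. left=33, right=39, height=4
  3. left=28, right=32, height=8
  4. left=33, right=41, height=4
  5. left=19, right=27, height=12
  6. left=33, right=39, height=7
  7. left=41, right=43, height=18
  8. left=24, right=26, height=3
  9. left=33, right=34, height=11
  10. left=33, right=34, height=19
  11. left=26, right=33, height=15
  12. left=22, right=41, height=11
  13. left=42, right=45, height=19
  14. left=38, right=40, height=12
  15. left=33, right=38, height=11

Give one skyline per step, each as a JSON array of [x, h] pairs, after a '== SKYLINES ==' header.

== SKYLINES ==
[[22,4],[33,0]]
[[22,4],[39,0]]
[[22,4],[28,8],[32,4],[39,0]]
[[22,4],[28,8],[32,4],[41,0]]
[[19,12],[27,4],[28,8],[32,4],[41,0]]
[[19,12],[27,4],[28,8],[32,4],[33,7],[39,4],[41,0]]
[[19,12],[27,4],[28,8],[32,4],[33,7],[39,4],[41,18],[43,0]]
[[19,12],[27,4],[28,8],[32,4],[33,7],[39,4],[41,18],[43,0]]
[[19,12],[27,4],[28,8],[32,4],[33,11],[34,7],[39,4],[41,18],[43,0]]
[[19,12],[27,4],[28,8],[32,4],[33,19],[34,7],[39,4],[41,18],[43,0]]
[[19,12],[26,15],[33,19],[34,7],[39,4],[41,18],[43,0]]
[[19,12],[26,15],[33,19],[34,11],[41,18],[43,0]]
[[19,12],[26,15],[33,19],[34,11],[41,18],[42,19],[45,0]]
[[19,12],[26,15],[33,19],[34,11],[38,12],[40,11],[41,18],[42,19],[45,0]]
[[19,12],[26,15],[33,19],[34,11],[38,12],[40,11],[41,18],[42,19],[45,0]]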